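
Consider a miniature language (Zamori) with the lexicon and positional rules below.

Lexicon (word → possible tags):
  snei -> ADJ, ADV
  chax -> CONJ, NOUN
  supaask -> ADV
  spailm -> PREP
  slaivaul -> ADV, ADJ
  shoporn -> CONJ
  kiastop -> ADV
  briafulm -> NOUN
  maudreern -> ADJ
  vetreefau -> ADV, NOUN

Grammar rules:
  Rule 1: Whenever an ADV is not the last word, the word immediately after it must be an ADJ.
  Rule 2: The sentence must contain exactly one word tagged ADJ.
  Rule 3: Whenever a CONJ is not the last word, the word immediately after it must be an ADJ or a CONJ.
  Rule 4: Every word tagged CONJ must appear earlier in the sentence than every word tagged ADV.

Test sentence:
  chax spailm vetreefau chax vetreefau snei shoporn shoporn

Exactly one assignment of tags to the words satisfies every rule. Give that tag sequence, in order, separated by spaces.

NOUN PREP NOUN NOUN NOUN ADJ CONJ CONJ

Candidates per position — 1:chax {CONJ,NOUN}; 2:spailm {PREP}; 3:vetreefau {ADV,NOUN}; 4:chax {CONJ,NOUN}; 5:vetreefau {ADV,NOUN}; 6:snei {ADJ,ADV}; 7:shoporn {CONJ}; 8:shoporn {CONJ}.
Position 1: CONJ is ruled out by rule 3; that leaves NOUN.
Position 3: ADV is ruled out by rule 1; that leaves NOUN.
Position 4: CONJ is ruled out by rule 3; that leaves NOUN.
Position 5: ADV is ruled out by rule 4; that leaves NOUN.
Position 6: ADV is ruled out by rule 1; that leaves ADJ.
The only consistent sequence is: NOUN PREP NOUN NOUN NOUN ADJ CONJ CONJ.
Verifying each rule — rule 1 satisfied; rule 2 satisfied; rule 3 satisfied; rule 4 satisfied.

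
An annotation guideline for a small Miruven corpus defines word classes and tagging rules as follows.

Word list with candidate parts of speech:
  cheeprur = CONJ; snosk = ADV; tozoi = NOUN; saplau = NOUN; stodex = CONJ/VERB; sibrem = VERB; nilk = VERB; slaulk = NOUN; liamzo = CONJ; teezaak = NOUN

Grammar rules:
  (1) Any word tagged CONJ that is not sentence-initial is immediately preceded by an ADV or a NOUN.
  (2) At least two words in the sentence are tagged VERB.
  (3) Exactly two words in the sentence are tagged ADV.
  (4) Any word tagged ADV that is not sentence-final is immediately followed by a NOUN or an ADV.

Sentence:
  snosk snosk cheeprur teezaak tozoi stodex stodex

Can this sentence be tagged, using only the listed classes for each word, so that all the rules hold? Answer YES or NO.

NO

Candidates per position — 1:snosk {ADV}; 2:snosk {ADV}; 3:cheeprur {CONJ}; 4:teezaak {NOUN}; 5:tozoi {NOUN}; 6:stodex {CONJ,VERB}; 7:stodex {CONJ,VERB}.
Rule 4 cannot be satisfied by any choice of tags from the lexicon.
So there is no consistent tagging.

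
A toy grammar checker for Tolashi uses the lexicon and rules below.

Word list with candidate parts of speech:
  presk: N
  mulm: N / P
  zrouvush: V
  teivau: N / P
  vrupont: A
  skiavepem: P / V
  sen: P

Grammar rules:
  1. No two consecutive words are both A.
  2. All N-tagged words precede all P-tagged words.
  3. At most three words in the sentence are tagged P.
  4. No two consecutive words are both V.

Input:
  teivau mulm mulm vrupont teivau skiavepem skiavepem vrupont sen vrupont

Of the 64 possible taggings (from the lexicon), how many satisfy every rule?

5

Candidates per position — 1:teivau {N,P}; 2:mulm {N,P}; 3:mulm {N,P}; 4:vrupont {A}; 5:teivau {N,P}; 6:skiavepem {P,V}; 7:skiavepem {P,V}; 8:vrupont {A}; 9:sen {P}; 10:vrupont {A}.
There are 64 candidate sequences in total.
The sequences that satisfy every rule: N N N A N P P A P A; N N N A N P V A P A; N N N A N V P A P A; N N N A P P V A P A; N N N A P V P A P A.
Count = 5.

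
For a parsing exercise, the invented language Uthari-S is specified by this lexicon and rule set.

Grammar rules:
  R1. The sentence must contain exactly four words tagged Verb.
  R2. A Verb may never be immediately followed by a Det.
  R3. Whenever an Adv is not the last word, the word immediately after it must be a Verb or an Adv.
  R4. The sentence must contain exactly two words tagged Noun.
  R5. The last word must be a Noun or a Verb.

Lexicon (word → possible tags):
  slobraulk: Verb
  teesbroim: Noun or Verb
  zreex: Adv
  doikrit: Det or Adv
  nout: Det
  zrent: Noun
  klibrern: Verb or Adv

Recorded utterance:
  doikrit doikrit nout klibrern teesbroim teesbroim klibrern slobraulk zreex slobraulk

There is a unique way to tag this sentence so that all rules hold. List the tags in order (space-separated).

Det Det Det Verb Noun Noun Verb Verb Adv Verb

Candidates per position — 1:doikrit {Det,Adv}; 2:doikrit {Det,Adv}; 3:nout {Det}; 4:klibrern {Verb,Adv}; 5:teesbroim {Noun,Verb}; 6:teesbroim {Noun,Verb}; 7:klibrern {Verb,Adv}; 8:slobraulk {Verb}; 9:zreex {Adv}; 10:slobraulk {Verb}.
Position 1: Adv is ruled out by rule 3; that leaves Det.
Position 2: Adv is ruled out by rule 3; that leaves Det.
Position 5: Verb is ruled out by rule 4; that leaves Noun.
Position 6: Verb is ruled out by rule 4; that leaves Noun.
Position 7: Adv is ruled out by rule 1; that leaves Verb.
Position 4: Adv is ruled out by rule 1; that leaves Verb.
So the tagging must be: Det Det Det Verb Noun Noun Verb Verb Adv Verb.
Rule-by-rule: rule 1 ok; rule 2 ok; rule 3 ok; rule 4 ok; rule 5 ok.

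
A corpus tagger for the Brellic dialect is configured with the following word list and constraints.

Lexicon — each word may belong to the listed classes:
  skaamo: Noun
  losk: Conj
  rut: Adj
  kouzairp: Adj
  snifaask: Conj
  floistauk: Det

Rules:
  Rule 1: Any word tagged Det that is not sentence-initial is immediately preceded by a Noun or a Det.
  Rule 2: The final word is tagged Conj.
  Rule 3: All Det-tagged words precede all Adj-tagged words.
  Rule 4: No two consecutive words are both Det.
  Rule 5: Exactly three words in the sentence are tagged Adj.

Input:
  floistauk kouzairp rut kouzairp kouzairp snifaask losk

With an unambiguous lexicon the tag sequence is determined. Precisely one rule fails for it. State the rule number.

Fixed tagging: Det Adj Adj Adj Adj Conj Conj.
Checking each rule: R1 pass, R2 pass, R3 pass, R4 pass, R5 fail.
Only rule 5 fails.

5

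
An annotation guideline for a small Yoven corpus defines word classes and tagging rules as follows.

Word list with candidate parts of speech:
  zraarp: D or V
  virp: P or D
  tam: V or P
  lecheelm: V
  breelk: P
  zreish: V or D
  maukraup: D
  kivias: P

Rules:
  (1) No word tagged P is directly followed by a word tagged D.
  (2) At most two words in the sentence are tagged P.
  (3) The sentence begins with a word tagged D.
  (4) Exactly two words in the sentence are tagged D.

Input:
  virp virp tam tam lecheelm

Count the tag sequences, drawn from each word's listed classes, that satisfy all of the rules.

Candidates per position — 1:virp {P,D}; 2:virp {P,D}; 3:tam {V,P}; 4:tam {V,P}; 5:lecheelm {V}.
There are 16 candidate sequences in total.
The sequences that satisfy every rule: D D V V V; D D V P V; D D P V V; D D P P V.
Count = 4.

4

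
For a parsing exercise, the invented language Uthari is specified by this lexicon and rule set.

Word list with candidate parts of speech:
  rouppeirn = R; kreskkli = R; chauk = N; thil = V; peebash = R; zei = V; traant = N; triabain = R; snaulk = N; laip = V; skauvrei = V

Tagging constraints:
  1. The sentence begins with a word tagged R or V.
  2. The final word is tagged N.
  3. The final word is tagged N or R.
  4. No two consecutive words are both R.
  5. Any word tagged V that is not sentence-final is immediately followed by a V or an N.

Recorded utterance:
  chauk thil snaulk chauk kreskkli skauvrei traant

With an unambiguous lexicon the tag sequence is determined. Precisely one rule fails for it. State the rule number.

1

Fixed tagging: N V N N R V N.
Applying the rules: R1 fail, R2 pass, R3 pass, R4 pass, R5 pass.
Only rule 1 fails.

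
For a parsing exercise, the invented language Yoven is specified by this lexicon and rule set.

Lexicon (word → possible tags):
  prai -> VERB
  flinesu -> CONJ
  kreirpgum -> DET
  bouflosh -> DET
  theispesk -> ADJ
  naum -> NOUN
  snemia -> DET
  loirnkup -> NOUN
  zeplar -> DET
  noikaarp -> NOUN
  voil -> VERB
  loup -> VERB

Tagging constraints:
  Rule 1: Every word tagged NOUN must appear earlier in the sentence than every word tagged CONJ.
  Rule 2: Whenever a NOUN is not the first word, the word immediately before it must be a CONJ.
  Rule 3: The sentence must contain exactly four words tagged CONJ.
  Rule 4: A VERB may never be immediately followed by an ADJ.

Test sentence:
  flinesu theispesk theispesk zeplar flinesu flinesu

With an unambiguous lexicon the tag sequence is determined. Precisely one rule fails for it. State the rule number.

Fixed tagging: CONJ ADJ ADJ DET CONJ CONJ.
Checking each rule: R1 holds, R2 holds, R3 violated, R4 holds.
Only rule 3 fails.

3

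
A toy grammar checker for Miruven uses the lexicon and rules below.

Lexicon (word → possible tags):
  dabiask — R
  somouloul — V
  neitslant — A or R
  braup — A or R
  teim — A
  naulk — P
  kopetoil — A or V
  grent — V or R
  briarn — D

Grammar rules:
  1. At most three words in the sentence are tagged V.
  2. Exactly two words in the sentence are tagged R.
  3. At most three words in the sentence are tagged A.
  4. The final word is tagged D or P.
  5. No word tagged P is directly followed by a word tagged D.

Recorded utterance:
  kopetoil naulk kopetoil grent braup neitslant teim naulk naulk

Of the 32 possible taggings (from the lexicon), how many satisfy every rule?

10

Candidates per position — 1:kopetoil {A,V}; 2:naulk {P}; 3:kopetoil {A,V}; 4:grent {V,R}; 5:braup {A,R}; 6:neitslant {A,R}; 7:teim {A}; 8:naulk {P}; 9:naulk {P}.
There are 32 candidate sequences in total.
Checking each against the rules leaves 10 sequences.
Count = 10.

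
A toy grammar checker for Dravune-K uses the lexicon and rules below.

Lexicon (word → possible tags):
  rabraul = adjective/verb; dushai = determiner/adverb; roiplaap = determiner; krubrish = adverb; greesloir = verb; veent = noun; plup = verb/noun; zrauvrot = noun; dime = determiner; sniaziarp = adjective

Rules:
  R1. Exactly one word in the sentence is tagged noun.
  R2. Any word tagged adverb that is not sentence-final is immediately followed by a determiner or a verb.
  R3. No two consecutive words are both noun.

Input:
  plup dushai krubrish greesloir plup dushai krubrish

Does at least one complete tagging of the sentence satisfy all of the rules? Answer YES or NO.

Candidates per position — 1:plup {verb,noun}; 2:dushai {determiner,adverb}; 3:krubrish {adverb}; 4:greesloir {verb}; 5:plup {verb,noun}; 6:dushai {determiner,adverb}; 7:krubrish {adverb}.
One satisfying assignment: verb determiner adverb verb noun determiner adverb.
Verifying each rule — rule 1 satisfied; rule 2 satisfied; rule 3 satisfied.

YES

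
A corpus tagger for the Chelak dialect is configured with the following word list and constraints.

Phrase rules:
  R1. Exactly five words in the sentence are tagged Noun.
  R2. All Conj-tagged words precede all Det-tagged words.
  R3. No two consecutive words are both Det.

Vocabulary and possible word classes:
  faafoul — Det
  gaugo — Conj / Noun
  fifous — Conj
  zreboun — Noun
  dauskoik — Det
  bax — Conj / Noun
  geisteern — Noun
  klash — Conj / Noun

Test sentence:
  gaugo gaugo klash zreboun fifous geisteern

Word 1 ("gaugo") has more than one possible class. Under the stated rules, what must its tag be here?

Noun

Candidates per position — 1:gaugo {Conj,Noun}; 2:gaugo {Conj,Noun}; 3:klash {Conj,Noun}; 4:zreboun {Noun}; 5:fifous {Conj}; 6:geisteern {Noun}.
If word 1 were Conj, no tagging could satisfy rule 1; so word 1 is Noun.
If word 2 were Conj, no tagging could satisfy rule 1; so word 2 is Noun.
If word 3 were Conj, no tagging could satisfy rule 1; so word 3 is Noun.
The only consistent sequence is: Noun Noun Noun Noun Conj Noun.
Verifying each rule — rule 1 ok; rule 2 ok; rule 3 ok.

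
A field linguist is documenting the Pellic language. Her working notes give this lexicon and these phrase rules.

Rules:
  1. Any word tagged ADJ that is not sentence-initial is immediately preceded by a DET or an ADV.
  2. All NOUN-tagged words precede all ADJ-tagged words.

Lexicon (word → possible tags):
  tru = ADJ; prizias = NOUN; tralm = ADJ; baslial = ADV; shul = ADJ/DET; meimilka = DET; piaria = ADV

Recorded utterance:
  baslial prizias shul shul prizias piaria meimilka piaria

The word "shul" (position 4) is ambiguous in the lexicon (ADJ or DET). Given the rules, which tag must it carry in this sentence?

DET

Candidates per position — 1:baslial {ADV}; 2:prizias {NOUN}; 3:shul {ADJ,DET}; 4:shul {ADJ,DET}; 5:prizias {NOUN}; 6:piaria {ADV}; 7:meimilka {DET}; 8:piaria {ADV}.
Word 3 cannot be ADJ — rule 1 would then fail for every completion. It is DET.
Word 4 cannot be ADJ — rule 2 would then fail for every completion. It is DET.
So the tagging must be: ADV NOUN DET DET NOUN ADV DET ADV.
Check: rule 1 ✓; rule 2 ✓.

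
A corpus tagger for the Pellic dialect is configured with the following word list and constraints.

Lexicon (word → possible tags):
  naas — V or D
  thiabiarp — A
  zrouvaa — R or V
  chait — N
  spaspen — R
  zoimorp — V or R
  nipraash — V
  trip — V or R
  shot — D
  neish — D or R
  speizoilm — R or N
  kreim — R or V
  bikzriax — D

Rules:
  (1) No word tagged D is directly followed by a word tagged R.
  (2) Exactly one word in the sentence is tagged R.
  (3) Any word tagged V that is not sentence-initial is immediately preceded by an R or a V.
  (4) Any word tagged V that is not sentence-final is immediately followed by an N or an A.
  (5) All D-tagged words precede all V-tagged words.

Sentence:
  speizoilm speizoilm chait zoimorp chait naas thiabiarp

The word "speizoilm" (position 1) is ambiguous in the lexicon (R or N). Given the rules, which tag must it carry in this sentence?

Candidates per position — 1:speizoilm {R,N}; 2:speizoilm {R,N}; 3:chait {N}; 4:zoimorp {V,R}; 5:chait {N}; 6:naas {V,D}; 7:thiabiarp {A}.
If word 4 were V, no tagging could satisfy rule 3; so word 4 is R.
If word 6 were V, no tagging could satisfy rule 3; so word 6 is D.
If word 1 were R, no tagging could satisfy rule 2; so word 1 is N.
If word 2 were R, no tagging could satisfy rule 2; so word 2 is N.
The only consistent sequence is: N N N R N D A.
Verifying each rule — rule 1 ok; rule 2 ok; rule 3 ok; rule 4 ok; rule 5 ok.

N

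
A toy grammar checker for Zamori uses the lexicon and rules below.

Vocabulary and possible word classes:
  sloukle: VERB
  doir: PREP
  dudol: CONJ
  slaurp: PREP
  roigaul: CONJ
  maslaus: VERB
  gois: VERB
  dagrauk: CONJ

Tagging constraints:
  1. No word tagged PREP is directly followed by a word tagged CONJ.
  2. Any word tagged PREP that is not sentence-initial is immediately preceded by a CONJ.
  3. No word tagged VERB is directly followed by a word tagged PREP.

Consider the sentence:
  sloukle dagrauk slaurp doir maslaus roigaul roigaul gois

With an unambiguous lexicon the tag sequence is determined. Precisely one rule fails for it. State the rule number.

2

Fixed tagging: VERB CONJ PREP PREP VERB CONJ CONJ VERB.
Applying the rules: R1 ok, R2 fails, R3 ok.
Only rule 2 fails.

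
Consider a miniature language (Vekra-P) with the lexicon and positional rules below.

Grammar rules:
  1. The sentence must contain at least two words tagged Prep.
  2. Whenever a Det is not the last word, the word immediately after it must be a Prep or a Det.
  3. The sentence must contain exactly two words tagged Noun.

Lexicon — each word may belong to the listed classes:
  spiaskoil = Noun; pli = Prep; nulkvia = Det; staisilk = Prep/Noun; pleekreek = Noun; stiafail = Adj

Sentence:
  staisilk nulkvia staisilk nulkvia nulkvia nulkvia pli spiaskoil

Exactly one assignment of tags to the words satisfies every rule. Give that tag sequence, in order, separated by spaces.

Candidates per position — 1:staisilk {Prep,Noun}; 2:nulkvia {Det}; 3:staisilk {Prep,Noun}; 4:nulkvia {Det}; 5:nulkvia {Det}; 6:nulkvia {Det}; 7:pli {Prep}; 8:spiaskoil {Noun}.
If word 3 were Noun, no tagging could satisfy rule 2; so word 3 is Prep.
If word 1 were Prep, no tagging could satisfy rule 3; so word 1 is Noun.
The unique satisfying tagging is: Noun Det Prep Det Det Det Prep Noun.
Verifying each rule — rule 1 ok; rule 2 ok; rule 3 ok.

Noun Det Prep Det Det Det Prep Noun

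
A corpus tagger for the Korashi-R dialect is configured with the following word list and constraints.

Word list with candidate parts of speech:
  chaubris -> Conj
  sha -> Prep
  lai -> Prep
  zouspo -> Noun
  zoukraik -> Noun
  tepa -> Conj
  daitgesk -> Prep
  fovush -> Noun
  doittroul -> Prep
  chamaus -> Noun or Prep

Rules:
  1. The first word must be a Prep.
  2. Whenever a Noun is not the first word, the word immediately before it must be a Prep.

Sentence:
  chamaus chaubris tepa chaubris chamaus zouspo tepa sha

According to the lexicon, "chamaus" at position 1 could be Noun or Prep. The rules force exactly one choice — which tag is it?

Prep

Candidates per position — 1:chamaus {Noun,Prep}; 2:chaubris {Conj}; 3:tepa {Conj}; 4:chaubris {Conj}; 5:chamaus {Noun,Prep}; 6:zouspo {Noun}; 7:tepa {Conj}; 8:sha {Prep}.
At position 1, choosing Noun makes rule 1 impossible to satisfy; hence Prep.
At position 5, choosing Noun makes rule 2 impossible to satisfy; hence Prep.
The only consistent sequence is: Prep Conj Conj Conj Prep Noun Conj Prep.
Rule-by-rule: rule 1 ✓; rule 2 ✓.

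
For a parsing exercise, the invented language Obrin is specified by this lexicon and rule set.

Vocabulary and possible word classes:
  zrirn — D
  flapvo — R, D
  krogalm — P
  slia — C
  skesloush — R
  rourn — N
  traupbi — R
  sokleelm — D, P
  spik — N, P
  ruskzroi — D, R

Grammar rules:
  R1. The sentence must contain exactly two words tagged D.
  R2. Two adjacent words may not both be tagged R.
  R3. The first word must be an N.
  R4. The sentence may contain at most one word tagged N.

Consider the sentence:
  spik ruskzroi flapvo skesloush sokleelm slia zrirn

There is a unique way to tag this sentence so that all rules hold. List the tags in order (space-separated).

Candidates per position — 1:spik {N,P}; 2:ruskzroi {D,R}; 3:flapvo {R,D}; 4:skesloush {R}; 5:sokleelm {D,P}; 6:slia {C}; 7:zrirn {D}.
At position 1, choosing P makes rule 3 impossible to satisfy; hence N.
At position 3, choosing R makes rule 2 impossible to satisfy; hence D.
At position 5, choosing D makes rule 1 impossible to satisfy; hence P.
At position 2, choosing D makes rule 1 impossible to satisfy; hence R.
The only consistent sequence is: N R D R P C D.
Verifying each rule — rule 1 satisfied; rule 2 satisfied; rule 3 satisfied; rule 4 satisfied.

N R D R P C D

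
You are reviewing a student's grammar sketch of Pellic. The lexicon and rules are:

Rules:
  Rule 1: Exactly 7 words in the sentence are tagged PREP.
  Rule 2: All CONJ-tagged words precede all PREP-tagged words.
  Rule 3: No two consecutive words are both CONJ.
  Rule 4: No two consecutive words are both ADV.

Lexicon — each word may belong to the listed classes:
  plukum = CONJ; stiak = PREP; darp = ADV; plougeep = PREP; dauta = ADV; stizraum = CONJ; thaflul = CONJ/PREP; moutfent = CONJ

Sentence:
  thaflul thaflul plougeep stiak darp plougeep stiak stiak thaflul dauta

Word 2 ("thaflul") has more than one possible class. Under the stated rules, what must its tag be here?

PREP

Candidates per position — 1:thaflul {CONJ,PREP}; 2:thaflul {CONJ,PREP}; 3:plougeep {PREP}; 4:stiak {PREP}; 5:darp {ADV}; 6:plougeep {PREP}; 7:stiak {PREP}; 8:stiak {PREP}; 9:thaflul {CONJ,PREP}; 10:dauta {ADV}.
Word 9 cannot be CONJ — rule 2 would then fail for every completion. It is PREP.
Position 2: the remaining choice is settled jointly with positions 1 — only PREP at position 2 is part of a tagging that satisfies every rule.
So the tagging must be: CONJ PREP PREP PREP ADV PREP PREP PREP PREP ADV.
Rule-by-rule: rule 1 ✓; rule 2 ✓; rule 3 ✓; rule 4 ✓.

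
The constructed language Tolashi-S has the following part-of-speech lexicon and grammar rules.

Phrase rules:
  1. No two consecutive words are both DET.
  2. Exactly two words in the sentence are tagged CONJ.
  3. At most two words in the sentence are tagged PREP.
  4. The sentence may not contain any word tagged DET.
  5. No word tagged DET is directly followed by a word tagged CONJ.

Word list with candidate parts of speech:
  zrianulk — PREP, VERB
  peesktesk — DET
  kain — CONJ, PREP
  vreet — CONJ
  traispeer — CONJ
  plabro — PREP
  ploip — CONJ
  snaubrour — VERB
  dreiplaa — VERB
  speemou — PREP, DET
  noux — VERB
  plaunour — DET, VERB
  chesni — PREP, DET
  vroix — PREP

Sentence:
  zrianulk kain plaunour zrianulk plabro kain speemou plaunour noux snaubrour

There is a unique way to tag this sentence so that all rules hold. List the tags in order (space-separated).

Candidates per position — 1:zrianulk {PREP,VERB}; 2:kain {CONJ,PREP}; 3:plaunour {DET,VERB}; 4:zrianulk {PREP,VERB}; 5:plabro {PREP}; 6:kain {CONJ,PREP}; 7:speemou {PREP,DET}; 8:plaunour {DET,VERB}; 9:noux {VERB}; 10:snaubrour {VERB}.
Word 2 cannot be PREP — rule 2 would then fail for every completion. It is CONJ.
Word 3 cannot be DET — rule 4 would then fail for every completion. It is VERB.
Word 6 cannot be PREP — rule 2 would then fail for every completion. It is CONJ.
Word 7 cannot be DET — rule 4 would then fail for every completion. It is PREP.
Word 8 cannot be DET — rule 4 would then fail for every completion. It is VERB.
Word 1 cannot be PREP — rule 3 would then fail for every completion. It is VERB.
Word 4 cannot be PREP — rule 3 would then fail for every completion. It is VERB.
The unique satisfying tagging is: VERB CONJ VERB VERB PREP CONJ PREP VERB VERB VERB.
Checking: rule 1 ✓; rule 2 ✓; rule 3 ✓; rule 4 ✓; rule 5 ✓.

VERB CONJ VERB VERB PREP CONJ PREP VERB VERB VERB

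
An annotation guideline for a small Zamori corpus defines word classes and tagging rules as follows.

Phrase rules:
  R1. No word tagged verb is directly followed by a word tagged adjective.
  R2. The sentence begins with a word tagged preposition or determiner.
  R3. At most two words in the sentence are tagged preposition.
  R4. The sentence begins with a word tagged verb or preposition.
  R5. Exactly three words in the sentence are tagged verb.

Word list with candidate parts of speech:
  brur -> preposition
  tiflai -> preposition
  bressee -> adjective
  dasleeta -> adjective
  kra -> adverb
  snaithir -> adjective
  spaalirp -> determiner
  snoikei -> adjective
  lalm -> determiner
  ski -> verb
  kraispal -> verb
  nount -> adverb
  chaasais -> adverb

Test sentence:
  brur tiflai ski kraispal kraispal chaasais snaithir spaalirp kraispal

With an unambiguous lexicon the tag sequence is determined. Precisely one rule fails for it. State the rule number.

Fixed tagging: preposition preposition verb verb verb adverb adjective determiner verb.
Checking each rule: R1 holds, R2 holds, R3 holds, R4 holds, R5 violated.
Only rule 5 fails.

5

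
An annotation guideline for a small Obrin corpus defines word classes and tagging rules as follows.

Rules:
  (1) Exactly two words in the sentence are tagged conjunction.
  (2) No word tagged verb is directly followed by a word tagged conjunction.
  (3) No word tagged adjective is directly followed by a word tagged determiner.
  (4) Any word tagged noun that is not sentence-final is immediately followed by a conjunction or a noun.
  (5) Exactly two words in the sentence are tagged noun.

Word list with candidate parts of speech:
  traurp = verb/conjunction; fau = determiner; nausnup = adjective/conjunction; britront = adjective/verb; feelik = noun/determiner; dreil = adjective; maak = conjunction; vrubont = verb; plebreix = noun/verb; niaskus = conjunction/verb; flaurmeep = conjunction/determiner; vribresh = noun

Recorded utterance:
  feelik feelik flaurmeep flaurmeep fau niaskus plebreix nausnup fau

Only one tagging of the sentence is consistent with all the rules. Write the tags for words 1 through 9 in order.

Candidates per position — 1:feelik {noun,determiner}; 2:feelik {noun,determiner}; 3:flaurmeep {conjunction,determiner}; 4:flaurmeep {conjunction,determiner}; 5:fau {determiner}; 6:niaskus {conjunction,verb}; 7:plebreix {noun,verb}; 8:nausnup {adjective,conjunction}; 9:fau {determiner}.
If word 8 were adjective, no tagging could satisfy rule 3; so word 8 is conjunction.
If word 7 were verb, no tagging could satisfy rule 2; so word 7 is noun.
The remaining ambiguous positions (1, 2, 3, 4, 6) are resolved jointly — only one combination satisfies every rule.
So the tagging must be: determiner noun conjunction determiner determiner verb noun conjunction determiner.
Verifying each rule — rule 1 ✓; rule 2 ✓; rule 3 ✓; rule 4 ✓; rule 5 ✓.

determiner noun conjunction determiner determiner verb noun conjunction determiner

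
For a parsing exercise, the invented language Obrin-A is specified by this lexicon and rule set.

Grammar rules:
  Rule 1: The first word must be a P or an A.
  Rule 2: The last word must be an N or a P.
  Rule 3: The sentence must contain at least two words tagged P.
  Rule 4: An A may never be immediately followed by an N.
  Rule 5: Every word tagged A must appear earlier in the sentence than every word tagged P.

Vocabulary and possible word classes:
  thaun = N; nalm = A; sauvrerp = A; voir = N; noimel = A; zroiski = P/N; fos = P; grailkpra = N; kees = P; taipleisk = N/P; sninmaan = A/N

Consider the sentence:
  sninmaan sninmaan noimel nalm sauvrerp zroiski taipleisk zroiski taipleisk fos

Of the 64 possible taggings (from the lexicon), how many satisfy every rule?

8

Candidates per position — 1:sninmaan {A,N}; 2:sninmaan {A,N}; 3:noimel {A}; 4:nalm {A}; 5:sauvrerp {A}; 6:zroiski {P,N}; 7:taipleisk {N,P}; 8:zroiski {P,N}; 9:taipleisk {N,P}; 10:fos {P}.
There are 64 candidate sequences in total.
Checking each against the rules leaves 8 sequences.
Count = 8.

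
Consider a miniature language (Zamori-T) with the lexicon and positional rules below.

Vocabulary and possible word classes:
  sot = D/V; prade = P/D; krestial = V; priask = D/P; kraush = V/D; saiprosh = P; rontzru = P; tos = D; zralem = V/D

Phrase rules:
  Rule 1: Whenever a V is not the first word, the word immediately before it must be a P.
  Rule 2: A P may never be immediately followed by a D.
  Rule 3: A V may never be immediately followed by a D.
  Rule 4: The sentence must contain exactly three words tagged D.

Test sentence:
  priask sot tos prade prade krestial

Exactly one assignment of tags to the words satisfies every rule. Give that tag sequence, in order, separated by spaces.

D D D P P V

Candidates per position — 1:priask {D,P}; 2:sot {D,V}; 3:tos {D}; 4:prade {P,D}; 5:prade {P,D}; 6:krestial {V}.
At position 2, choosing V makes rule 3 impossible to satisfy; hence D.
At position 5, choosing D makes rule 1 impossible to satisfy; hence P.
At position 1, choosing P makes rule 2 impossible to satisfy; hence D.
At position 4, choosing D makes rule 4 impossible to satisfy; hence P.
The unique satisfying tagging is: D D D P P V.
Verifying each rule — rule 1 ok; rule 2 ok; rule 3 ok; rule 4 ok.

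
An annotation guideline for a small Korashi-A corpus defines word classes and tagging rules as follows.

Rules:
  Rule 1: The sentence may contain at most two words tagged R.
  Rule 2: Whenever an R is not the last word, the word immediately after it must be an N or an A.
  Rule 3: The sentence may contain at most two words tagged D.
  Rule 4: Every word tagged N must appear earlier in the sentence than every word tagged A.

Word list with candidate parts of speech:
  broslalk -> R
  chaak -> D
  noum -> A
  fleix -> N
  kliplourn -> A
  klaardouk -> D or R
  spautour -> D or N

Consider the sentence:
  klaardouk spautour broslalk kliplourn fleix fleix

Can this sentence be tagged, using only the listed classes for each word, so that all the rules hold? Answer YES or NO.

Candidates per position — 1:klaardouk {D,R}; 2:spautour {D,N}; 3:broslalk {R}; 4:kliplourn {A}; 5:fleix {N}; 6:fleix {N}.
Rule 4 cannot be satisfied by any choice of tags from the lexicon.
So there is no consistent tagging.

NO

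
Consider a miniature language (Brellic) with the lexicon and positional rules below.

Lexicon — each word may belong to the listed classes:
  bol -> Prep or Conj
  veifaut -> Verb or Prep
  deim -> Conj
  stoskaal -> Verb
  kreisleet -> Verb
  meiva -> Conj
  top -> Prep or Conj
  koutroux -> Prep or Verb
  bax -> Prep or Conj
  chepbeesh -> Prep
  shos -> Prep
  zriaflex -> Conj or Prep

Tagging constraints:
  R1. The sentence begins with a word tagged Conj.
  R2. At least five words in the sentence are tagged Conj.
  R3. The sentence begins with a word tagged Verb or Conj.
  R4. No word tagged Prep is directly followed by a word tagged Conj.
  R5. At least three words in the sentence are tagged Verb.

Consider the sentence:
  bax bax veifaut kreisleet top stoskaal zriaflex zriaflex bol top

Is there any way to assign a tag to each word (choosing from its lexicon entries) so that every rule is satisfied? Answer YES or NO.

YES

Candidates per position — 1:bax {Prep,Conj}; 2:bax {Prep,Conj}; 3:veifaut {Verb,Prep}; 4:kreisleet {Verb}; 5:top {Prep,Conj}; 6:stoskaal {Verb}; 7:zriaflex {Conj,Prep}; 8:zriaflex {Conj,Prep}; 9:bol {Prep,Conj}; 10:top {Prep,Conj}.
One satisfying assignment: Conj Prep Verb Verb Conj Verb Conj Conj Conj Prep.
Checking: rule 1 holds; rule 2 holds; rule 3 holds; rule 4 holds; rule 5 holds.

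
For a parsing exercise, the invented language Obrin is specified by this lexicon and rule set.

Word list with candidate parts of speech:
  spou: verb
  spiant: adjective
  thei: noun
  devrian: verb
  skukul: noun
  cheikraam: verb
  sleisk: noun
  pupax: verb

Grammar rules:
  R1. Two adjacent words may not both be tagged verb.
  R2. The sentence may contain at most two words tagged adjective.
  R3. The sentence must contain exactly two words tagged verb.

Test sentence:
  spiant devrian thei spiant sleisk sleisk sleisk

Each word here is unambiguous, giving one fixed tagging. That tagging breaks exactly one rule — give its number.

Fixed tagging: adjective verb noun adjective noun noun noun.
Applying the rules: R1 ok, R2 ok, R3 fails.
Only rule 3 fails.

3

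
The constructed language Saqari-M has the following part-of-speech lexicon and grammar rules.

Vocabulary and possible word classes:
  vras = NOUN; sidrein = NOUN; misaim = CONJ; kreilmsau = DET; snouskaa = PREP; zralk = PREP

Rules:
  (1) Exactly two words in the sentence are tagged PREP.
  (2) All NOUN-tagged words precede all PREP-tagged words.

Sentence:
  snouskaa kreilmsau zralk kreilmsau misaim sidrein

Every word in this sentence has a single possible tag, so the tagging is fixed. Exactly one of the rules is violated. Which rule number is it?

2

Fixed tagging: PREP DET PREP DET CONJ NOUN.
Rule check: R1 pass, R2 fail.
Only rule 2 fails.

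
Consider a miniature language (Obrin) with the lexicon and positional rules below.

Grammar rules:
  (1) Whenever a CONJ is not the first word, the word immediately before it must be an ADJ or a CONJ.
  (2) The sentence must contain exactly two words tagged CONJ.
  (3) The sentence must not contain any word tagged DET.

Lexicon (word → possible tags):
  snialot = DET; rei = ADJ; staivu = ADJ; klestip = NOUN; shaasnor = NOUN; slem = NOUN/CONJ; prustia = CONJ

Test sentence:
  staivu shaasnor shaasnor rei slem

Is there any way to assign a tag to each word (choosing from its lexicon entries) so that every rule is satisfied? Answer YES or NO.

NO

Candidates per position — 1:staivu {ADJ}; 2:shaasnor {NOUN}; 3:shaasnor {NOUN}; 4:rei {ADJ}; 5:slem {NOUN,CONJ}.
Rule 2 cannot be satisfied by any choice of tags from the lexicon.
So there is no consistent tagging.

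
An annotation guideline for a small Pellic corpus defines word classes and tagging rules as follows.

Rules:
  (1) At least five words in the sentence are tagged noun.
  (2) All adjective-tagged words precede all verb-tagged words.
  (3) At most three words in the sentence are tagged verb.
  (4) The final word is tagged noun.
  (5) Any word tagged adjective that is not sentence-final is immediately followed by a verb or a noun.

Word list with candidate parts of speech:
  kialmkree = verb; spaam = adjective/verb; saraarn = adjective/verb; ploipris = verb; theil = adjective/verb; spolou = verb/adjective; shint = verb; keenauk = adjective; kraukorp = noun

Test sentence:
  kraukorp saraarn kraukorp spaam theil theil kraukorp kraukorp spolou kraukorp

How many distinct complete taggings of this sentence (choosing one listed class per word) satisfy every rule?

Candidates per position — 1:kraukorp {noun}; 2:saraarn {adjective,verb}; 3:kraukorp {noun}; 4:spaam {adjective,verb}; 5:theil {adjective,verb}; 6:theil {adjective,verb}; 7:kraukorp {noun}; 8:kraukorp {noun}; 9:spolou {verb,adjective}; 10:kraukorp {noun}.
There are 32 candidate sequences in total.
The sequences that satisfy every rule: noun adjective noun adjective verb verb noun noun verb noun.
Count = 1.

1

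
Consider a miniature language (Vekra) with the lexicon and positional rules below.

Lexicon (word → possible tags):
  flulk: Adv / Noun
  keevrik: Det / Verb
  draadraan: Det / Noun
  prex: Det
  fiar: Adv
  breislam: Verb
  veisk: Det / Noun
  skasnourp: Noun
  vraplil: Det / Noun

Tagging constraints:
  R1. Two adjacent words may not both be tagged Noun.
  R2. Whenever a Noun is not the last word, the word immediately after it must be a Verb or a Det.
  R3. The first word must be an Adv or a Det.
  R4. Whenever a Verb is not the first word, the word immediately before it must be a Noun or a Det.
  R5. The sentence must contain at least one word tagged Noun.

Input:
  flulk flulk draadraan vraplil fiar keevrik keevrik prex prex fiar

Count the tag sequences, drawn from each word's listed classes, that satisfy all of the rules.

Candidates per position — 1:flulk {Adv,Noun}; 2:flulk {Adv,Noun}; 3:draadraan {Det,Noun}; 4:vraplil {Det,Noun}; 5:fiar {Adv}; 6:keevrik {Det,Verb}; 7:keevrik {Det,Verb}; 8:prex {Det}; 9:prex {Det}; 10:fiar {Adv}.
There are 64 candidate sequences in total.
The sequences that satisfy every rule: Adv Adv Noun Det Adv Det Det Det Det Adv; Adv Adv Noun Det Adv Det Verb Det Det Adv; Adv Noun Det Det Adv Det Det Det Det Adv; Adv Noun Det Det Adv Det Verb Det Det Adv.
Count = 4.

4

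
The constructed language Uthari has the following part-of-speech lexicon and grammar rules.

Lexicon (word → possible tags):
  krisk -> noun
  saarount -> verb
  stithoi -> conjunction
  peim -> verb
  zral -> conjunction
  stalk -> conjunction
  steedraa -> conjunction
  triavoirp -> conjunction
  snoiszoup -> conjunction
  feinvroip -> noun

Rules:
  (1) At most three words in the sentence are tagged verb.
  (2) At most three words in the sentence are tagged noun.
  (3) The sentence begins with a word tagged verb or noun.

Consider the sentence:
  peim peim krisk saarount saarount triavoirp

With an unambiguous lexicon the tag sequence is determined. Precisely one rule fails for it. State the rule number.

1

Fixed tagging: verb verb noun verb verb conjunction.
Checking each rule: R1 fail, R2 pass, R3 pass.
Only rule 1 fails.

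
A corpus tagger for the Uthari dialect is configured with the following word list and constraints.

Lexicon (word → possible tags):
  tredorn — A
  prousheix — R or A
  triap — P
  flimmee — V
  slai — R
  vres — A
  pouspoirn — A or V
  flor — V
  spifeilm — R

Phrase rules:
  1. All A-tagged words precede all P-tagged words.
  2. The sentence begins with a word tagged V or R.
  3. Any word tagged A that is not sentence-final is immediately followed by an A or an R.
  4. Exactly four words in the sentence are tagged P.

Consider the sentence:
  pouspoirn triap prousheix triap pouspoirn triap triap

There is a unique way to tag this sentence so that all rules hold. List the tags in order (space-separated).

Candidates per position — 1:pouspoirn {A,V}; 2:triap {P}; 3:prousheix {R,A}; 4:triap {P}; 5:pouspoirn {A,V}; 6:triap {P}; 7:triap {P}.
At position 1, choosing A makes rule 2 impossible to satisfy; hence V.
At position 3, choosing A makes rule 1 impossible to satisfy; hence R.
At position 5, choosing A makes rule 1 impossible to satisfy; hence V.
The only consistent sequence is: V P R P V P P.
Check: rule 1 ✓; rule 2 ✓; rule 3 ✓; rule 4 ✓.

V P R P V P P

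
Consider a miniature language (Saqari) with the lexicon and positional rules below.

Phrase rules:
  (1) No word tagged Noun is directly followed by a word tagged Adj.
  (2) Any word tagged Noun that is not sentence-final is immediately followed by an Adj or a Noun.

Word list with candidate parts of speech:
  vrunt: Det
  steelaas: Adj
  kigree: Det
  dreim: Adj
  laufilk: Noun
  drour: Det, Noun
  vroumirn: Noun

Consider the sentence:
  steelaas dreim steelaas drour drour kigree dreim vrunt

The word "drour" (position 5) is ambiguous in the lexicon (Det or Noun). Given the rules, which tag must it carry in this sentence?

Candidates per position — 1:steelaas {Adj}; 2:dreim {Adj}; 3:steelaas {Adj}; 4:drour {Det,Noun}; 5:drour {Det,Noun}; 6:kigree {Det}; 7:dreim {Adj}; 8:vrunt {Det}.
Position 4: tagging it Noun would leave rule 2 unsatisfiable, so it must be Det.
Position 5: tagging it Noun would leave rule 2 unsatisfiable, so it must be Det.
The unique satisfying tagging is: Adj Adj Adj Det Det Det Adj Det.
Check: rule 1 satisfied; rule 2 satisfied.

Det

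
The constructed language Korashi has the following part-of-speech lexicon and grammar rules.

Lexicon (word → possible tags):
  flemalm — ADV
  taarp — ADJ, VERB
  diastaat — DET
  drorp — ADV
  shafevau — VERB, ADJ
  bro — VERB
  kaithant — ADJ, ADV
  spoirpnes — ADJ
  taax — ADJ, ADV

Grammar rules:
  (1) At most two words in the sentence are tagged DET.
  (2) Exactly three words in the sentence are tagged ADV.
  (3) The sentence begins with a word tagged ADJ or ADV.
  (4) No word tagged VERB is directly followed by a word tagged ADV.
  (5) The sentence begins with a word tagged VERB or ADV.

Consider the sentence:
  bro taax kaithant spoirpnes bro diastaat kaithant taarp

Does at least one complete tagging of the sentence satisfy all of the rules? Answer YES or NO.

NO

Candidates per position — 1:bro {VERB}; 2:taax {ADJ,ADV}; 3:kaithant {ADJ,ADV}; 4:spoirpnes {ADJ}; 5:bro {VERB}; 6:diastaat {DET}; 7:kaithant {ADJ,ADV}; 8:taarp {ADJ,VERB}.
Rule 3 cannot be satisfied by any choice of tags from the lexicon.
So there is no consistent tagging.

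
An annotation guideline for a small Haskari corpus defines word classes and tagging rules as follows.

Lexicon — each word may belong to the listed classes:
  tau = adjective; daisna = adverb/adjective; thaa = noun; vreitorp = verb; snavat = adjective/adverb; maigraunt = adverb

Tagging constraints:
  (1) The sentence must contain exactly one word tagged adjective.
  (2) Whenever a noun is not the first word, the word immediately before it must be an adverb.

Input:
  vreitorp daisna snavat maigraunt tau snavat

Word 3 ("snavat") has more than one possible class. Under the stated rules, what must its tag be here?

adverb

Candidates per position — 1:vreitorp {verb}; 2:daisna {adverb,adjective}; 3:snavat {adjective,adverb}; 4:maigraunt {adverb}; 5:tau {adjective}; 6:snavat {adjective,adverb}.
If word 2 were adjective, no tagging could satisfy rule 1; so word 2 is adverb.
If word 3 were adjective, no tagging could satisfy rule 1; so word 3 is adverb.
If word 6 were adjective, no tagging could satisfy rule 1; so word 6 is adverb.
The only consistent sequence is: verb adverb adverb adverb adjective adverb.
Checking: rule 1 satisfied; rule 2 satisfied.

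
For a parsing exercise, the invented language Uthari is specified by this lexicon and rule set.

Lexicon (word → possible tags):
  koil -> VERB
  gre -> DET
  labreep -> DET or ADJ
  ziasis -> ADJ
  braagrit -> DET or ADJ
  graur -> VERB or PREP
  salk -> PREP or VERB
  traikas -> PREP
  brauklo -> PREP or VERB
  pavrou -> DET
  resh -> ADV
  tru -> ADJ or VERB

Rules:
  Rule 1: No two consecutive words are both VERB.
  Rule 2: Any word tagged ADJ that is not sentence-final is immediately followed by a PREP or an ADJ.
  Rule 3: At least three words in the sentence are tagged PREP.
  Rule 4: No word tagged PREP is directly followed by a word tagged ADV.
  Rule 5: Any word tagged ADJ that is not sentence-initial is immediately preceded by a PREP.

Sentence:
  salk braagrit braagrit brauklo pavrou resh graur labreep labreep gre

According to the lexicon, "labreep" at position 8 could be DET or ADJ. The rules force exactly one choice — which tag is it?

DET

Candidates per position — 1:salk {PREP,VERB}; 2:braagrit {DET,ADJ}; 3:braagrit {DET,ADJ}; 4:brauklo {PREP,VERB}; 5:pavrou {DET}; 6:resh {ADV}; 7:graur {VERB,PREP}; 8:labreep {DET,ADJ}; 9:labreep {DET,ADJ}; 10:gre {DET}.
If word 1 were VERB, no tagging could satisfy rule 3; so word 1 is PREP.
If word 3 were ADJ, no tagging could satisfy rule 5; so word 3 is DET.
If word 4 were VERB, no tagging could satisfy rule 3; so word 4 is PREP.
If word 7 were VERB, no tagging could satisfy rule 3; so word 7 is PREP.
If word 8 were ADJ, no tagging could satisfy rule 2; so word 8 is DET.
If word 9 were ADJ, no tagging could satisfy rule 2; so word 9 is DET.
If word 2 were ADJ, no tagging could satisfy rule 2; so word 2 is DET.
The unique satisfying tagging is: PREP DET DET PREP DET ADV PREP DET DET DET.
Rule-by-rule: rule 1 holds; rule 2 holds; rule 3 holds; rule 4 holds; rule 5 holds.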